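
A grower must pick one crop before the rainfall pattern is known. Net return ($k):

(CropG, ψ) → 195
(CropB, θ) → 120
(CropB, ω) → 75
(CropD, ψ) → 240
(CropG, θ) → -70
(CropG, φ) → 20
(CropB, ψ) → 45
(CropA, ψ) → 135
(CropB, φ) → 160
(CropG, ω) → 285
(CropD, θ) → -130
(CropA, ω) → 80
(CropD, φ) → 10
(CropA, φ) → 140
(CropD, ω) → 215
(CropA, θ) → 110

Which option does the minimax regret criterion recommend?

Column bests: θ=120, φ=160, ψ=240, ω=285.
CropG regrets: 190, 140, 45, 0 → max 190
CropA regrets: 10, 20, 105, 205 → max 205
CropD regrets: 250, 150, 0, 70 → max 250
CropB regrets: 0, 0, 195, 210 → max 210
Smallest max regret = 190 → CropG.

CropG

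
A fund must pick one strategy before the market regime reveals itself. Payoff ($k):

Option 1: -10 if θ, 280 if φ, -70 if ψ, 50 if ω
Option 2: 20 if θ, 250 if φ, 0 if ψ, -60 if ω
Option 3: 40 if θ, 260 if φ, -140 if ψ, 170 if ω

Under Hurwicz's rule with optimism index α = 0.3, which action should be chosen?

Option 1: 0.3·280 + 0.7·(-70) = 35
Option 2: 0.3·250 + 0.7·(-60) = 33
Option 3: 0.3·260 + 0.7·(-140) = -20
Highest Hurwicz score = 35 → Option 1.

Option 1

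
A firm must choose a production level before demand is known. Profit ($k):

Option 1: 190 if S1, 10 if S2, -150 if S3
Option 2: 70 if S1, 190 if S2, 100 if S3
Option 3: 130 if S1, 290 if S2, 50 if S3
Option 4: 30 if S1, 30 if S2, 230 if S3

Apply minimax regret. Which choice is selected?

Column bests: S1=190, S2=290, S3=230.
Option 1 regrets: 0, 280, 380 → max 380
Option 2 regrets: 120, 100, 130 → max 130
Option 3 regrets: 60, 0, 180 → max 180
Option 4 regrets: 160, 260, 0 → max 260
Smallest max regret = 130 → Option 2.

Option 2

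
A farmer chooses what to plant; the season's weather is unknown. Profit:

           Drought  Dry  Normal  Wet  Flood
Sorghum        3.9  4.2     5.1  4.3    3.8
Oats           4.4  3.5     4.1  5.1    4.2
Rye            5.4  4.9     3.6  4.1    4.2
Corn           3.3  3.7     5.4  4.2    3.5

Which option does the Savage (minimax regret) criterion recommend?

Column bests: Drought=5.4, Dry=4.9, Normal=5.4, Wet=5.1, Flood=4.2.
Sorghum regrets: 1.5, 0.7, 0.3, 0.8, 0.4 → max 1.5
Oats regrets: 1.0, 1.4, 1.3, 0.0, 0.0 → max 1.4
Rye regrets: 0.0, 0.0, 1.8, 1.0, 0.0 → max 1.8
Corn regrets: 2.1, 1.2, 0.0, 0.9, 0.7 → max 2.1
Smallest max regret = 1.4 → Oats.

Oats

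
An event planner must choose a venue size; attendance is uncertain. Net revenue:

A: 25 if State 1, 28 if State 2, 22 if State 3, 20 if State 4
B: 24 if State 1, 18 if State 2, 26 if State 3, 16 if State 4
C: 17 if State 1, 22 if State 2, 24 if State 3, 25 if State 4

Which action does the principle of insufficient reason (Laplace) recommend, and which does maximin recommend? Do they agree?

Row averages: A=23.75, B=21, C=22
Highest average = 23.75 → A.
Row minima: A=20, B=16, C=17
Best worst-case = 20 → A.

laplace → A; maximin → A (agree)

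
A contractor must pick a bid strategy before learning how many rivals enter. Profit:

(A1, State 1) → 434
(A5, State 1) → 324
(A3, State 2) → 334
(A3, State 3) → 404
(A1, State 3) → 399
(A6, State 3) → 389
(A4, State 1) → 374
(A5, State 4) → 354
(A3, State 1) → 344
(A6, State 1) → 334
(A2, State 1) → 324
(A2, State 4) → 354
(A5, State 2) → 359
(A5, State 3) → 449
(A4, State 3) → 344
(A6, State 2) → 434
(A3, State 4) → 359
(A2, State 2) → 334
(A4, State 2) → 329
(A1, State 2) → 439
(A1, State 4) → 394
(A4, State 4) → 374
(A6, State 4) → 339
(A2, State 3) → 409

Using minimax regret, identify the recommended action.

Column bests: State 1=434, State 2=439, State 3=449, State 4=394.
A1 regrets: 0, 0, 50, 0 → max 50
A2 regrets: 110, 105, 40, 40 → max 110
A3 regrets: 90, 105, 45, 35 → max 105
A4 regrets: 60, 110, 105, 20 → max 110
A5 regrets: 110, 80, 0, 40 → max 110
A6 regrets: 100, 5, 60, 55 → max 100
Smallest max regret = 50 → A1.

A1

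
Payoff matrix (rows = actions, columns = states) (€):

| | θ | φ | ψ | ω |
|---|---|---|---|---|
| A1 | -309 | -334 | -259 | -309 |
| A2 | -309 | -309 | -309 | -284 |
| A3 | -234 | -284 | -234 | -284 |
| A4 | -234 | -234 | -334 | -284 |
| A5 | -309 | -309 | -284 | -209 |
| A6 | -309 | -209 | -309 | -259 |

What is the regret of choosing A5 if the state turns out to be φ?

Best payoff under φ is -209.
Regret = -209 − (-309) = 100.

100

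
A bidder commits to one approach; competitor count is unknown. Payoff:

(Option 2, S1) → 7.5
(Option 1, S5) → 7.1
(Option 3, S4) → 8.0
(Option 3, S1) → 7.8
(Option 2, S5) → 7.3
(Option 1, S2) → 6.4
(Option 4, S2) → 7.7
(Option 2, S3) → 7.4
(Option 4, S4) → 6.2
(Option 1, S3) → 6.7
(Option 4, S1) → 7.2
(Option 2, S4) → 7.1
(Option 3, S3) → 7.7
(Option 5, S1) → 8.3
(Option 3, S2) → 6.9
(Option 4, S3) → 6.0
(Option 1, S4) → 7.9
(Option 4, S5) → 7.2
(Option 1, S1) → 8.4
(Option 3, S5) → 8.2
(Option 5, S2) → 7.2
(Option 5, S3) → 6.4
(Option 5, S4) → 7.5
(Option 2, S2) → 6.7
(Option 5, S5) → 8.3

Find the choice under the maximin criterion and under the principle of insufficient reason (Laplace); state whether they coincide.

maximin → Option 3; laplace → Option 3 (agree)

Row minima: Option 1=6.4, Option 2=6.7, Option 3=6.9, Option 4=6.0, Option 5=6.4
Best worst-case = 6.9 → Option 3.
Row averages: Option 1=7.3, Option 2=7.2, Option 3=7.72, Option 4=6.86, Option 5=7.54
Highest average = 7.72 → Option 3.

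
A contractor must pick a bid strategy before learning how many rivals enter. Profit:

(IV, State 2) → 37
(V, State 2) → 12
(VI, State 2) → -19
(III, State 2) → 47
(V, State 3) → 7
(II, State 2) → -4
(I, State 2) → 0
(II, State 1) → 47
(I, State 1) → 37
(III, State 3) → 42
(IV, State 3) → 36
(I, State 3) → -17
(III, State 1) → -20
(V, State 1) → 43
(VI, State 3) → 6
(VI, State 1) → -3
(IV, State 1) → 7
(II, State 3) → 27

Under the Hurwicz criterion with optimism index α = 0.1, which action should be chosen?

V

I: 0.1·37 + 0.9·(-17) = -11.6
II: 0.1·47 + 0.9·(-4) = 1.1
III: 0.1·47 + 0.9·(-20) = -13.3
IV: 0.1·37 + 0.9·7 = 10
V: 0.1·43 + 0.9·7 = 10.6
VI: 0.1·6 + 0.9·(-19) = -16.5
Highest Hurwicz score = 10.6 → V.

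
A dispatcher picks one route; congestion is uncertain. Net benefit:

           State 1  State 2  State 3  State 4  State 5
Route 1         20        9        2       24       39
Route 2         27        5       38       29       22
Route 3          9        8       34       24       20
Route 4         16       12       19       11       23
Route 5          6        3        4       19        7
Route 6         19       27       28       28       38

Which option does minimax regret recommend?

Column bests: State 1=27, State 2=27, State 3=38, State 4=29, State 5=39.
Route 1 regrets: 7, 18, 36, 5, 0 → max 36
Route 2 regrets: 0, 22, 0, 0, 17 → max 22
Route 3 regrets: 18, 19, 4, 5, 19 → max 19
Route 4 regrets: 11, 15, 19, 18, 16 → max 19
Route 5 regrets: 21, 24, 34, 10, 32 → max 34
Route 6 regrets: 8, 0, 10, 1, 1 → max 10
Smallest max regret = 10 → Route 6.

Route 6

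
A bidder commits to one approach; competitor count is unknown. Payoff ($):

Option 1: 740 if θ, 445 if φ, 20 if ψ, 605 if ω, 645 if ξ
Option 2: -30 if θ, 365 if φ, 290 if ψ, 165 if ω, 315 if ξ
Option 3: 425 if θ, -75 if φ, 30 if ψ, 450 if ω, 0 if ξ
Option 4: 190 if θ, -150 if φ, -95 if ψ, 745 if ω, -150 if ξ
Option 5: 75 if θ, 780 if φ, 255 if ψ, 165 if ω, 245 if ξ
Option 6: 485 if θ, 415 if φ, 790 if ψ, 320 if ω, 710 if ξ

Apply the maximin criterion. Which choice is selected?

Row minima: Option 1=20, Option 2=-30, Option 3=-75, Option 4=-150, Option 5=75, Option 6=320
Best worst-case = 320 → Option 6.

Option 6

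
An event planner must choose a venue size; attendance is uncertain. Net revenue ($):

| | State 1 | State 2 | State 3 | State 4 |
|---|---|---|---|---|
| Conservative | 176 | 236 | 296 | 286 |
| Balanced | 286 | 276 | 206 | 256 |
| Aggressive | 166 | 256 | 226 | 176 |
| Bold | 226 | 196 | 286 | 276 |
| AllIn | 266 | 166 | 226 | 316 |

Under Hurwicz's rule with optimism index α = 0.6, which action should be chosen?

AllIn

Conservative: 0.6·296 + 0.4·176 = 248
Balanced: 0.6·286 + 0.4·206 = 254
Aggressive: 0.6·256 + 0.4·166 = 220
Bold: 0.6·286 + 0.4·196 = 250
AllIn: 0.6·316 + 0.4·166 = 256
Highest Hurwicz score = 256 → AllIn.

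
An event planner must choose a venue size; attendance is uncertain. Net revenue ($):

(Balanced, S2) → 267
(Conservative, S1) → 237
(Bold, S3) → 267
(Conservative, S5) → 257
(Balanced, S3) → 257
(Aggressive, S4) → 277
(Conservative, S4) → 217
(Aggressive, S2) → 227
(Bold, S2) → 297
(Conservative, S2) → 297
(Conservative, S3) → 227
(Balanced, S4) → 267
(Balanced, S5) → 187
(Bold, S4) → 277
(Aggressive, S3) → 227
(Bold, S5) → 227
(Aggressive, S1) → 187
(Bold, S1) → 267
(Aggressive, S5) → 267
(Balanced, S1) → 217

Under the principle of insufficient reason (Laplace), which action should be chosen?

Row averages: Conservative=247, Balanced=239, Aggressive=237, Bold=267
Highest average = 267 → Bold.

Bold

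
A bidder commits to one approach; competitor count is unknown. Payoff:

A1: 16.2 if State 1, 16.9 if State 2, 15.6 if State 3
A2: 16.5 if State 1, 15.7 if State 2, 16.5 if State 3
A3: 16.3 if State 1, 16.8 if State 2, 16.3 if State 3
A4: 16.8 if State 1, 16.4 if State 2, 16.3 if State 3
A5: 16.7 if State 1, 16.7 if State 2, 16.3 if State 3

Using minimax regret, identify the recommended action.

A5

Column bests: State 1=16.8, State 2=16.9, State 3=16.5.
A1 regrets: 0.6, 0.0, 0.9 → max 0.9
A2 regrets: 0.3, 1.2, 0.0 → max 1.2
A3 regrets: 0.5, 0.1, 0.2 → max 0.5
A4 regrets: 0.0, 0.5, 0.2 → max 0.5
A5 regrets: 0.1, 0.2, 0.2 → max 0.2
Smallest max regret = 0.2 → A5.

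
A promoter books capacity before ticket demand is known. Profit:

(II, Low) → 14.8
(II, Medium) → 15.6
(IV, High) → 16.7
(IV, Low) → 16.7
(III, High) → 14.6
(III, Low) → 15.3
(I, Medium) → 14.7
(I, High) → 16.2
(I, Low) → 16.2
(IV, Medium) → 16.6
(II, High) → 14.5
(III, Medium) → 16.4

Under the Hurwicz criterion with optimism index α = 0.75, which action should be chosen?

I: 0.75·16.2 + 0.25·14.7 = 15.825
II: 0.75·15.6 + 0.25·14.5 = 15.325
III: 0.75·16.4 + 0.25·14.6 = 15.95
IV: 0.75·16.7 + 0.25·16.6 = 16.675
Highest Hurwicz score = 16.675 → IV.

IV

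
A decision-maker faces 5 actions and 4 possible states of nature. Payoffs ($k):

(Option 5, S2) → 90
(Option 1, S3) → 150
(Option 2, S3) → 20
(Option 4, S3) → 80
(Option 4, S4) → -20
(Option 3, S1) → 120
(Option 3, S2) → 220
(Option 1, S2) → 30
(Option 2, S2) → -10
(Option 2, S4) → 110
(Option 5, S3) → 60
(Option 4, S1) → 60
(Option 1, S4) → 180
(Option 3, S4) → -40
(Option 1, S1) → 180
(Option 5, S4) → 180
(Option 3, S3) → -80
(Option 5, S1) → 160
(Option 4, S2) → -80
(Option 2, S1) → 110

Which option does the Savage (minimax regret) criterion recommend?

Option 5

Column bests: S1=180, S2=220, S3=150, S4=180.
Option 1 regrets: 0, 190, 0, 0 → max 190
Option 2 regrets: 70, 230, 130, 70 → max 230
Option 3 regrets: 60, 0, 230, 220 → max 230
Option 4 regrets: 120, 300, 70, 200 → max 300
Option 5 regrets: 20, 130, 90, 0 → max 130
Smallest max regret = 130 → Option 5.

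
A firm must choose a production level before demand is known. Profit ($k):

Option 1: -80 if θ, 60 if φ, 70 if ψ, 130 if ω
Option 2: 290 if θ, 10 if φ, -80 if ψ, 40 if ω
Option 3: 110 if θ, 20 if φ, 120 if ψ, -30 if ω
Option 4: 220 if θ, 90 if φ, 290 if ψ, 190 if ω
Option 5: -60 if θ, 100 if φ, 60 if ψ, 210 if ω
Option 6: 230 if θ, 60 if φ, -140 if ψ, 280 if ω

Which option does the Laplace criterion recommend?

Row averages: Option 1=45, Option 2=65, Option 3=55, Option 4=197.5, Option 5=77.5, Option 6=107.5
Highest average = 197.5 → Option 4.

Option 4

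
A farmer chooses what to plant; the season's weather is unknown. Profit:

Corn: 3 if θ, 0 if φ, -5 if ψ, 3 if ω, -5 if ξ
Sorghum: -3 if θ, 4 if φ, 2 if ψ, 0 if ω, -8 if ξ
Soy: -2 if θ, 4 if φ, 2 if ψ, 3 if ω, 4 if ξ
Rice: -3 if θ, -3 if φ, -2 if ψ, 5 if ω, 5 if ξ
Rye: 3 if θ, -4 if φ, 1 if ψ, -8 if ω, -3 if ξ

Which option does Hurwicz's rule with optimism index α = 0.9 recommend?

Rice

Corn: 0.9·3 + 0.1·(-5) = 2.2
Sorghum: 0.9·4 + 0.1·(-8) = 2.8
Soy: 0.9·4 + 0.1·(-2) = 3.4
Rice: 0.9·5 + 0.1·(-3) = 4.2
Rye: 0.9·3 + 0.1·(-8) = 1.9
Highest Hurwicz score = 4.2 → Rice.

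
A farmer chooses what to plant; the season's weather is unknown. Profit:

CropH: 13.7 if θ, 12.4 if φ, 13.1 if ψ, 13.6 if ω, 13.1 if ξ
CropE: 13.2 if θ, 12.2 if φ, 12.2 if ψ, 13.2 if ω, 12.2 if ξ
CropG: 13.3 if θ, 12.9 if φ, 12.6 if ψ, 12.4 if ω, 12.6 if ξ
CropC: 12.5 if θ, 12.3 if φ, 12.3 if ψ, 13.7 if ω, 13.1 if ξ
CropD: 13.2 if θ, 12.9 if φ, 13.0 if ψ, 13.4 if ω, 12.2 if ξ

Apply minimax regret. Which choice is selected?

CropH

Column bests: θ=13.7, φ=12.9, ψ=13.1, ω=13.7, ξ=13.1.
CropH regrets: 0.0, 0.5, 0.0, 0.1, 0.0 → max 0.5
CropE regrets: 0.5, 0.7, 0.9, 0.5, 0.9 → max 0.9
CropG regrets: 0.4, 0.0, 0.5, 1.3, 0.5 → max 1.3
CropC regrets: 1.2, 0.6, 0.8, 0.0, 0.0 → max 1.2
CropD regrets: 0.5, 0.0, 0.1, 0.3, 0.9 → max 0.9
Smallest max regret = 0.5 → CropH.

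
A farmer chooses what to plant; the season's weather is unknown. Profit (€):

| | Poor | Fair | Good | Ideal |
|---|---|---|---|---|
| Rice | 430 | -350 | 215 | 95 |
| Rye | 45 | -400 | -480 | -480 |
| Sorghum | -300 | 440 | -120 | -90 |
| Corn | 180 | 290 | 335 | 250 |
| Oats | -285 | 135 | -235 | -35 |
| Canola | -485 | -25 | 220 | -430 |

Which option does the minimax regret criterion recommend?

Corn

Column bests: Poor=430, Fair=440, Good=335, Ideal=250.
Rice regrets: 0, 790, 120, 155 → max 790
Rye regrets: 385, 840, 815, 730 → max 840
Sorghum regrets: 730, 0, 455, 340 → max 730
Corn regrets: 250, 150, 0, 0 → max 250
Oats regrets: 715, 305, 570, 285 → max 715
Canola regrets: 915, 465, 115, 680 → max 915
Smallest max regret = 250 → Corn.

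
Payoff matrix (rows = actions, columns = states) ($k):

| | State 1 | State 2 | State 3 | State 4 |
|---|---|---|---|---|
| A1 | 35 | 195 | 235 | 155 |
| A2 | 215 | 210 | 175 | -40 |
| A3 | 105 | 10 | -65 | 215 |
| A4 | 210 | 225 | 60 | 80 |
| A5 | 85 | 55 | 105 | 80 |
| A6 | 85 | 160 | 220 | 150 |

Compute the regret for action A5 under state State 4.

Best payoff under State 4 is 215.
Regret = 215 − 80 = 135.

135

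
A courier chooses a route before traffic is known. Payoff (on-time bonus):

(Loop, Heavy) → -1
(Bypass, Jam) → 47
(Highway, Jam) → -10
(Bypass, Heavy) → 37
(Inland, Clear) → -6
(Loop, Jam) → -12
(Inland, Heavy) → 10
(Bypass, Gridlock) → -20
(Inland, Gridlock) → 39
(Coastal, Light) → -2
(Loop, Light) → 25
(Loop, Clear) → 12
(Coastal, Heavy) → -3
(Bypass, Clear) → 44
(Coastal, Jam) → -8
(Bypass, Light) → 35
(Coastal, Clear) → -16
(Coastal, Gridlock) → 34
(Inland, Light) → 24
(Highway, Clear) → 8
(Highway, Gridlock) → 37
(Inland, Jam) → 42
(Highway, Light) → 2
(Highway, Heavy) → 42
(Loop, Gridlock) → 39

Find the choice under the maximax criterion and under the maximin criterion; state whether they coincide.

maximax → Bypass; maximin → Inland (disagree)

Row maxima: Loop=39, Inland=42, Highway=42, Bypass=47, Coastal=34
Best best-case = 47 → Bypass.
Row minima: Loop=-12, Inland=-6, Highway=-10, Bypass=-20, Coastal=-16
Best worst-case = -6 → Inland.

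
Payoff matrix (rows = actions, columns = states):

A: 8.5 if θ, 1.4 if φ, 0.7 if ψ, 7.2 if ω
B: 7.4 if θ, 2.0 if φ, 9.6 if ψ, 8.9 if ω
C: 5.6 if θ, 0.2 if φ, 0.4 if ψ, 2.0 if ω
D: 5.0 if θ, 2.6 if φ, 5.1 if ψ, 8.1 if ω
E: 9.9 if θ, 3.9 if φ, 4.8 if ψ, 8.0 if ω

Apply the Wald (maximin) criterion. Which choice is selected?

E

Row minima: A=0.7, B=2.0, C=0.2, D=2.6, E=3.9
Best worst-case = 3.9 → E.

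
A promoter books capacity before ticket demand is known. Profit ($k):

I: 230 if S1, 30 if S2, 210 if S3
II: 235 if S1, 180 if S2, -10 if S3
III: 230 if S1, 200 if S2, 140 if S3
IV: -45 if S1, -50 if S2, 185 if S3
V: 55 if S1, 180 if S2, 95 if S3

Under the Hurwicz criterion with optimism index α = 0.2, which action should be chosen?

I: 0.2·230 + 0.8·30 = 70
II: 0.2·235 + 0.8·(-10) = 39
III: 0.2·230 + 0.8·140 = 158
IV: 0.2·185 + 0.8·(-50) = -3
V: 0.2·180 + 0.8·55 = 80
Highest Hurwicz score = 158 → III.

III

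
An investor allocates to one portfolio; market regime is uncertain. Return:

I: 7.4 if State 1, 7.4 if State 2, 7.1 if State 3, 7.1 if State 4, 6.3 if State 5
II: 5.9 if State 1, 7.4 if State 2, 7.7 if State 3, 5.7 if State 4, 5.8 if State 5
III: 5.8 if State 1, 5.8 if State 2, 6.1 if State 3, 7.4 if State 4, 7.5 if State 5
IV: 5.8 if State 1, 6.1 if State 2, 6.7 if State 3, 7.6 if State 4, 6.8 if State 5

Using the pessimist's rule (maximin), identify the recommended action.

I

Row minima: I=6.3, II=5.7, III=5.8, IV=5.8
Best worst-case = 6.3 → I.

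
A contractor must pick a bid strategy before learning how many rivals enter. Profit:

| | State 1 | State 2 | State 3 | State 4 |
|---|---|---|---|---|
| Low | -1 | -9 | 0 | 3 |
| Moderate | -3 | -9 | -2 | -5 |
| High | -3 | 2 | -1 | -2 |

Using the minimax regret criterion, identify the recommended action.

Column bests: State 1=-1, State 2=2, State 3=0, State 4=3.
Low regrets: 0, 11, 0, 0 → max 11
Moderate regrets: 2, 11, 2, 8 → max 11
High regrets: 2, 0, 1, 5 → max 5
Smallest max regret = 5 → High.

High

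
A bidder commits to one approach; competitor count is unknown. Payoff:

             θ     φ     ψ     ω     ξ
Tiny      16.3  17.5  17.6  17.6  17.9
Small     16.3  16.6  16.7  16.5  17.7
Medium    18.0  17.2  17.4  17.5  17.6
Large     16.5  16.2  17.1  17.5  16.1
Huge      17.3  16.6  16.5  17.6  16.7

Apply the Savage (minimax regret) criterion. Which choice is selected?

Column bests: θ=18.0, φ=17.5, ψ=17.6, ω=17.6, ξ=17.9.
Tiny regrets: 1.7, 0.0, 0.0, 0.0, 0.0 → max 1.7
Small regrets: 1.7, 0.9, 0.9, 1.1, 0.2 → max 1.7
Medium regrets: 0.0, 0.3, 0.2, 0.1, 0.3 → max 0.3
Large regrets: 1.5, 1.3, 0.5, 0.1, 1.8 → max 1.8
Huge regrets: 0.7, 0.9, 1.1, 0.0, 1.2 → max 1.2
Smallest max regret = 0.3 → Medium.

Medium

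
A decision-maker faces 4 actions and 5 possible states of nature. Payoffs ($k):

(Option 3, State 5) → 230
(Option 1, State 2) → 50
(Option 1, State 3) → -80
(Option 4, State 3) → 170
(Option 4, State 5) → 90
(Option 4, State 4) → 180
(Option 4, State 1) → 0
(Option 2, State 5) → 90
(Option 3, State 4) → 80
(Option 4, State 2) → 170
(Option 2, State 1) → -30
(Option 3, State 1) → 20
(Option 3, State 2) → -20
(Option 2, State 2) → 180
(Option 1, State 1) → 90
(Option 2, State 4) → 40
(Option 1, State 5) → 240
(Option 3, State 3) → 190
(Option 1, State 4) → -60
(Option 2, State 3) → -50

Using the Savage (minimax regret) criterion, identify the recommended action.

Column bests: State 1=90, State 2=180, State 3=190, State 4=180, State 5=240.
Option 1 regrets: 0, 130, 270, 240, 0 → max 270
Option 2 regrets: 120, 0, 240, 140, 150 → max 240
Option 3 regrets: 70, 200, 0, 100, 10 → max 200
Option 4 regrets: 90, 10, 20, 0, 150 → max 150
Smallest max regret = 150 → Option 4.

Option 4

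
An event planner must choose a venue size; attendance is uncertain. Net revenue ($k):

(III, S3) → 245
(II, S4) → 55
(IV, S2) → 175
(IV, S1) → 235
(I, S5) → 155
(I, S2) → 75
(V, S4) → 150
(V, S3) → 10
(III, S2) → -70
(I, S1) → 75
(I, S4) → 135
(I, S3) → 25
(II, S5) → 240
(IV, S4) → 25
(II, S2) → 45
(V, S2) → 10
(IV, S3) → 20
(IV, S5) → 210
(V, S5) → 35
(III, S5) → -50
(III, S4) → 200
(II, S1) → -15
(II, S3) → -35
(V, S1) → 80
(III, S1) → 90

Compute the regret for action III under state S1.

Best payoff under S1 is 235.
Regret = 235 − 90 = 145.

145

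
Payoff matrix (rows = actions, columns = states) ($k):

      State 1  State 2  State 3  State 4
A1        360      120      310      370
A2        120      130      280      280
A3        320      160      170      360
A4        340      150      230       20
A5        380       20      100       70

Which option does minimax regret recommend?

A1

Column bests: State 1=380, State 2=160, State 3=310, State 4=370.
A1 regrets: 20, 40, 0, 0 → max 40
A2 regrets: 260, 30, 30, 90 → max 260
A3 regrets: 60, 0, 140, 10 → max 140
A4 regrets: 40, 10, 80, 350 → max 350
A5 regrets: 0, 140, 210, 300 → max 300
Smallest max regret = 40 → A1.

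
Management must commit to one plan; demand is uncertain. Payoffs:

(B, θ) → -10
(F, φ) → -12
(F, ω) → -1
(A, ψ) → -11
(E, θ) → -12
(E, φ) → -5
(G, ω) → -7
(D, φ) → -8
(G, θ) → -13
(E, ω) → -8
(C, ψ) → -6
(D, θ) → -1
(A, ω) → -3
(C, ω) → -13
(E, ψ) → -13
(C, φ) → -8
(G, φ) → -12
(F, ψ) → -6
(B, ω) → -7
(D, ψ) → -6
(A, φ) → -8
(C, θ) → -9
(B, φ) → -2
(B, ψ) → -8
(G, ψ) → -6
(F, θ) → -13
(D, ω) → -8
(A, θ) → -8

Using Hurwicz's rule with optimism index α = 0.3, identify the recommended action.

D

A: 0.3·(-3) + 0.7·(-11) = -8.6
B: 0.3·(-2) + 0.7·(-10) = -7.6
C: 0.3·(-6) + 0.7·(-13) = -10.9
D: 0.3·(-1) + 0.7·(-8) = -5.9
E: 0.3·(-5) + 0.7·(-13) = -10.6
F: 0.3·(-1) + 0.7·(-13) = -9.4
G: 0.3·(-6) + 0.7·(-13) = -10.9
Highest Hurwicz score = -5.9 → D.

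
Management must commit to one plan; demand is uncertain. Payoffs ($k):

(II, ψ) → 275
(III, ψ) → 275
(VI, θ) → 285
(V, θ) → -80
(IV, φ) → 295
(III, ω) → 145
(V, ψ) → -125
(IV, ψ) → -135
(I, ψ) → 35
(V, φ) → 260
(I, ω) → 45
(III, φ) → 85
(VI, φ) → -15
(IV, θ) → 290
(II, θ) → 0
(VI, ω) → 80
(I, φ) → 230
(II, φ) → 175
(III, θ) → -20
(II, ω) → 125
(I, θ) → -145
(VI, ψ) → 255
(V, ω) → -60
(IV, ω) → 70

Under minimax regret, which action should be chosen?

II

Column bests: θ=290, φ=295, ψ=275, ω=145.
I regrets: 435, 65, 240, 100 → max 435
II regrets: 290, 120, 0, 20 → max 290
III regrets: 310, 210, 0, 0 → max 310
IV regrets: 0, 0, 410, 75 → max 410
V regrets: 370, 35, 400, 205 → max 400
VI regrets: 5, 310, 20, 65 → max 310
Smallest max regret = 290 → II.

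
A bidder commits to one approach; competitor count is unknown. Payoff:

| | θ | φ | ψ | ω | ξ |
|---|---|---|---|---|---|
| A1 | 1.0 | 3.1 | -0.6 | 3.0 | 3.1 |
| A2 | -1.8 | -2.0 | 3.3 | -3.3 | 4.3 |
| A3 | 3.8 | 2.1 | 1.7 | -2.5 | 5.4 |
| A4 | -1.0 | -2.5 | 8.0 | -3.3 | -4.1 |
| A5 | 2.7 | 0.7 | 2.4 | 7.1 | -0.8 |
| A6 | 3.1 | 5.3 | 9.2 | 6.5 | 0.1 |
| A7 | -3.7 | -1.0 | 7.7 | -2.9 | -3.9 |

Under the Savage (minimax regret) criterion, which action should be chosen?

Column bests: θ=3.8, φ=5.3, ψ=9.2, ω=7.1, ξ=5.4.
A1 regrets: 2.8, 2.2, 9.8, 4.1, 2.3 → max 9.8
A2 regrets: 5.6, 7.3, 5.9, 10.4, 1.1 → max 10.4
A3 regrets: 0.0, 3.2, 7.5, 9.6, 0.0 → max 9.6
A4 regrets: 4.8, 7.8, 1.2, 10.4, 9.5 → max 10.4
A5 regrets: 1.1, 4.6, 6.8, 0.0, 6.2 → max 6.8
A6 regrets: 0.7, 0.0, 0.0, 0.6, 5.3 → max 5.3
A7 regrets: 7.5, 6.3, 1.5, 10.0, 9.3 → max 10.0
Smallest max regret = 5.3 → A6.

A6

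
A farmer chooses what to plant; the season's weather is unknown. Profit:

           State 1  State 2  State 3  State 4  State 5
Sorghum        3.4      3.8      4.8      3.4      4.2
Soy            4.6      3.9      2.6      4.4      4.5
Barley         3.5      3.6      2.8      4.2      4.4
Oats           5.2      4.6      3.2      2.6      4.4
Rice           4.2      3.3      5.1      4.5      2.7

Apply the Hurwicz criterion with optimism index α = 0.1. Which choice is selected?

Sorghum: 0.1·4.8 + 0.9·3.4 = 3.54
Soy: 0.1·4.6 + 0.9·2.6 = 2.8
Barley: 0.1·4.4 + 0.9·2.8 = 2.96
Oats: 0.1·5.2 + 0.9·2.6 = 2.86
Rice: 0.1·5.1 + 0.9·2.7 = 2.94
Highest Hurwicz score = 3.54 → Sorghum.

Sorghum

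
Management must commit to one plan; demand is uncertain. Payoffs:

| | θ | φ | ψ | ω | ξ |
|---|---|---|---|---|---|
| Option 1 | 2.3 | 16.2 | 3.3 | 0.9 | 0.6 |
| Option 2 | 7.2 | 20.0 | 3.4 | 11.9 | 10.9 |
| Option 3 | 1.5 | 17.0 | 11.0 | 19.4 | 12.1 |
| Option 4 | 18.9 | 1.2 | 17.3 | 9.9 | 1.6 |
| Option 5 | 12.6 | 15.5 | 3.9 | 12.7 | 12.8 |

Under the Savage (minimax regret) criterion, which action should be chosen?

Option 5

Column bests: θ=18.9, φ=20.0, ψ=17.3, ω=19.4, ξ=12.8.
Option 1 regrets: 16.6, 3.8, 14.0, 18.5, 12.2 → max 18.5
Option 2 regrets: 11.7, 0.0, 13.9, 7.5, 1.9 → max 13.9
Option 3 regrets: 17.4, 3.0, 6.3, 0.0, 0.7 → max 17.4
Option 4 regrets: 0.0, 18.8, 0.0, 9.5, 11.2 → max 18.8
Option 5 regrets: 6.3, 4.5, 13.4, 6.7, 0.0 → max 13.4
Smallest max regret = 13.4 → Option 5.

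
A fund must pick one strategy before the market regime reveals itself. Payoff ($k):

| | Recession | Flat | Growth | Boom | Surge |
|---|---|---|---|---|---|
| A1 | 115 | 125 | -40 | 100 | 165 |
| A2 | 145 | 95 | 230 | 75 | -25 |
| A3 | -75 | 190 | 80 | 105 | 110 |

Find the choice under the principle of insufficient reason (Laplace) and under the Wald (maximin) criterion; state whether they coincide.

Row averages: A1=93, A2=104, A3=82
Highest average = 104 → A2.
Row minima: A1=-40, A2=-25, A3=-75
Best worst-case = -25 → A2.

laplace → A2; maximin → A2 (agree)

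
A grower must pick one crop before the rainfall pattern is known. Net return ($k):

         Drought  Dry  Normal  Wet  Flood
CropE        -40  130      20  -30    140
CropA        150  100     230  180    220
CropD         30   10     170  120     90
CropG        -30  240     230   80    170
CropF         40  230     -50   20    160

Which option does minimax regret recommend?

Column bests: Drought=150, Dry=240, Normal=230, Wet=180, Flood=220.
CropE regrets: 190, 110, 210, 210, 80 → max 210
CropA regrets: 0, 140, 0, 0, 0 → max 140
CropD regrets: 120, 230, 60, 60, 130 → max 230
CropG regrets: 180, 0, 0, 100, 50 → max 180
CropF regrets: 110, 10, 280, 160, 60 → max 280
Smallest max regret = 140 → CropA.

CropA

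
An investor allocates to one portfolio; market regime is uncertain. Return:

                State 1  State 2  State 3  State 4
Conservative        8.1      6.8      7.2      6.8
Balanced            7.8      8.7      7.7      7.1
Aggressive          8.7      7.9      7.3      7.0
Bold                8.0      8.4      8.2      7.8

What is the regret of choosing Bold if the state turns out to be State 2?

0.3

Best payoff under State 2 is 8.7.
Regret = 8.7 − 8.4 = 0.3.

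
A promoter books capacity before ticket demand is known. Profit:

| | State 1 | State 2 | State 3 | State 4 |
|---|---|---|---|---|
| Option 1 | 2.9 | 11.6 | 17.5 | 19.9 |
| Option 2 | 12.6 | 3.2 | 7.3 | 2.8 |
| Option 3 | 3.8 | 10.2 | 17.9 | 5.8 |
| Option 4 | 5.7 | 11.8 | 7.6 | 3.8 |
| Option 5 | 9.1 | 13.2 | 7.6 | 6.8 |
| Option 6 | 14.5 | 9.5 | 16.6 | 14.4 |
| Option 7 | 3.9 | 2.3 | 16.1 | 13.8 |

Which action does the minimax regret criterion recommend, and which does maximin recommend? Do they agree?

minimax regret → Option 6; maximin → Option 6 (agree)

Column bests: State 1=14.5, State 2=13.2, State 3=17.9, State 4=19.9.
Option 1 regrets: 11.6, 1.6, 0.4, 0.0 → max 11.6
Option 2 regrets: 1.9, 10.0, 10.6, 17.1 → max 17.1
Option 3 regrets: 10.7, 3.0, 0.0, 14.1 → max 14.1
Option 4 regrets: 8.8, 1.4, 10.3, 16.1 → max 16.1
Option 5 regrets: 5.4, 0.0, 10.3, 13.1 → max 13.1
Option 6 regrets: 0.0, 3.7, 1.3, 5.5 → max 5.5
Option 7 regrets: 10.6, 10.9, 1.8, 6.1 → max 10.9
Smallest max regret = 5.5 → Option 6.
Row minima: Option 1=2.9, Option 2=2.8, Option 3=3.8, Option 4=3.8, Option 5=6.8, Option 6=9.5, Option 7=2.3
Best worst-case = 9.5 → Option 6.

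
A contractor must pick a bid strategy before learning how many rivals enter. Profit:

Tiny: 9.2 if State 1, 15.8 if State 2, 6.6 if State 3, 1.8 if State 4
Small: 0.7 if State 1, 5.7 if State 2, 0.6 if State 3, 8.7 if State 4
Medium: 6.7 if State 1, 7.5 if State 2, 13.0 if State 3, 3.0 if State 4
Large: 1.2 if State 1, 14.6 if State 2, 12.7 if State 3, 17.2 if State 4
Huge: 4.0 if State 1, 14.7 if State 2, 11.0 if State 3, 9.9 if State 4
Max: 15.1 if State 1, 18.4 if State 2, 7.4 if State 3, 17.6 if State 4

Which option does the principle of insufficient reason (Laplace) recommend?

Row averages: Tiny=8.35, Small=3.925, Medium=7.55, Large=11.425, Huge=9.9, Max=14.625
Highest average = 14.625 → Max.

Max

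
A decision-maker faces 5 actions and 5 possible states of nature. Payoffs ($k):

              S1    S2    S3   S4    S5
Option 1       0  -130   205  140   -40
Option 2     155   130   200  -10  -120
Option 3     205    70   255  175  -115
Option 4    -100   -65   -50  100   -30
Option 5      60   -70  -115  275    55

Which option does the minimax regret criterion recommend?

Option 3

Column bests: S1=205, S2=130, S3=255, S4=275, S5=55.
Option 1 regrets: 205, 260, 50, 135, 95 → max 260
Option 2 regrets: 50, 0, 55, 285, 175 → max 285
Option 3 regrets: 0, 60, 0, 100, 170 → max 170
Option 4 regrets: 305, 195, 305, 175, 85 → max 305
Option 5 regrets: 145, 200, 370, 0, 0 → max 370
Smallest max regret = 170 → Option 3.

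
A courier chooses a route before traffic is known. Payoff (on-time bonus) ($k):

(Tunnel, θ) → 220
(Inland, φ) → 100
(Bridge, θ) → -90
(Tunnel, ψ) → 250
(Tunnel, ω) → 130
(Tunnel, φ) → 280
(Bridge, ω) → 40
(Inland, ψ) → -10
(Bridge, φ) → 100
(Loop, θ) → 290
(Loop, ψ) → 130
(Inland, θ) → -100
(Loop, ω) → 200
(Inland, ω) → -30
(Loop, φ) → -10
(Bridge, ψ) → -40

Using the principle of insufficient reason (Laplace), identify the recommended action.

Tunnel

Row averages: Inland=-10, Loop=152.5, Tunnel=220, Bridge=2.5
Highest average = 220 → Tunnel.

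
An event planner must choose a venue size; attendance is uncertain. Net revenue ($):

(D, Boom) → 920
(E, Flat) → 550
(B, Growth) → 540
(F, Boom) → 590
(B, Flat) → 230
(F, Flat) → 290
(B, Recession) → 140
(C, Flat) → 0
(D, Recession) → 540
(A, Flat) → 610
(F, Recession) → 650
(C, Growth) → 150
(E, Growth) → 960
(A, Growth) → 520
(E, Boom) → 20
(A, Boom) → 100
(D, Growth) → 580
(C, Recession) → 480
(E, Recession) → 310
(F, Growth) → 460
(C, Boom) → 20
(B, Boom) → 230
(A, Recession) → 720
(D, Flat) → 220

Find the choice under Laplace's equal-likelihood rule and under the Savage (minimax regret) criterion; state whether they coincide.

Row averages: A=487.5, B=285, C=162.5, D=565, E=460, F=497.5
Highest average = 565 → D.
Column bests: Recession=720, Flat=610, Growth=960, Boom=920.
A regrets: 0, 0, 440, 820 → max 820
B regrets: 580, 380, 420, 690 → max 690
C regrets: 240, 610, 810, 900 → max 900
D regrets: 180, 390, 380, 0 → max 390
E regrets: 410, 60, 0, 900 → max 900
F regrets: 70, 320, 500, 330 → max 500
Smallest max regret = 390 → D.

laplace → D; minimax regret → D (agree)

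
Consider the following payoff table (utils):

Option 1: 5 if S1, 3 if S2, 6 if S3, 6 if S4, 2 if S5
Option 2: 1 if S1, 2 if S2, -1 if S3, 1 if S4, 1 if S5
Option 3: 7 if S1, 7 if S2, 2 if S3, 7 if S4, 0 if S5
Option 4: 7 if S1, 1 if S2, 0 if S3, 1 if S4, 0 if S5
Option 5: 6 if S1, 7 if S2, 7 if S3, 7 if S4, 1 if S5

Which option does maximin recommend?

Row minima: Option 1=2, Option 2=-1, Option 3=0, Option 4=0, Option 5=1
Best worst-case = 2 → Option 1.

Option 1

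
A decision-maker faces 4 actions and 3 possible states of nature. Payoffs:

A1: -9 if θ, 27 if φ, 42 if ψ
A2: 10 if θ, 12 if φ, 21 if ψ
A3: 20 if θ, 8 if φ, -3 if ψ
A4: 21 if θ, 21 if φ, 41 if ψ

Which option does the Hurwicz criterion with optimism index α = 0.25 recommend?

A4

A1: 0.25·42 + 0.75·(-9) = 3.75
A2: 0.25·21 + 0.75·10 = 12.75
A3: 0.25·20 + 0.75·(-3) = 2.75
A4: 0.25·41 + 0.75·21 = 26
Highest Hurwicz score = 26 → A4.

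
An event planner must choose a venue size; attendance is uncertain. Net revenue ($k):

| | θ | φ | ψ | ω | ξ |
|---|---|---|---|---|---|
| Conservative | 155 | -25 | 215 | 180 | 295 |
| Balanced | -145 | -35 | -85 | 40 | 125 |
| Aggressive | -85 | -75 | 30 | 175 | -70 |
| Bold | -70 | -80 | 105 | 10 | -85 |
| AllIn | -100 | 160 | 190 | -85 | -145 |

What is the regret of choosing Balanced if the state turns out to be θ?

300

Best payoff under θ is 155.
Regret = 155 − (-145) = 300.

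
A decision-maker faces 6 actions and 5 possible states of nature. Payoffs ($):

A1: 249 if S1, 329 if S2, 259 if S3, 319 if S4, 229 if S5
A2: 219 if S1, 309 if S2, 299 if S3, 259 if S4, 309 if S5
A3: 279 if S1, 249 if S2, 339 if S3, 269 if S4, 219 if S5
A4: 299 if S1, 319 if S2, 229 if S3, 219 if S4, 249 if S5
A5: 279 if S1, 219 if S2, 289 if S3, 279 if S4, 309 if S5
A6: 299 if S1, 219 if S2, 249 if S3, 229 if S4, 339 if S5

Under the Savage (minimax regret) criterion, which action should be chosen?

A2

Column bests: S1=299, S2=329, S3=339, S4=319, S5=339.
A1 regrets: 50, 0, 80, 0, 110 → max 110
A2 regrets: 80, 20, 40, 60, 30 → max 80
A3 regrets: 20, 80, 0, 50, 120 → max 120
A4 regrets: 0, 10, 110, 100, 90 → max 110
A5 regrets: 20, 110, 50, 40, 30 → max 110
A6 regrets: 0, 110, 90, 90, 0 → max 110
Smallest max regret = 80 → A2.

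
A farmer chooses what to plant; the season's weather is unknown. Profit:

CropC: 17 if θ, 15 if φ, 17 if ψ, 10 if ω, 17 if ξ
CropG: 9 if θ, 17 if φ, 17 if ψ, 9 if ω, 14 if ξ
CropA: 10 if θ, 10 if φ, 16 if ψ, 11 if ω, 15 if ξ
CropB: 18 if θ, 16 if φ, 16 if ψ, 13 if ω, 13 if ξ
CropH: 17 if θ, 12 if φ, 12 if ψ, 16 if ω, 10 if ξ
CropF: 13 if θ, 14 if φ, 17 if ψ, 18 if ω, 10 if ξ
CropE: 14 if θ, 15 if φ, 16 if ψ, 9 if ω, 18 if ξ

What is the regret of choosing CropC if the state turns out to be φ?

2

Best payoff under φ is 17.
Regret = 17 − 15 = 2.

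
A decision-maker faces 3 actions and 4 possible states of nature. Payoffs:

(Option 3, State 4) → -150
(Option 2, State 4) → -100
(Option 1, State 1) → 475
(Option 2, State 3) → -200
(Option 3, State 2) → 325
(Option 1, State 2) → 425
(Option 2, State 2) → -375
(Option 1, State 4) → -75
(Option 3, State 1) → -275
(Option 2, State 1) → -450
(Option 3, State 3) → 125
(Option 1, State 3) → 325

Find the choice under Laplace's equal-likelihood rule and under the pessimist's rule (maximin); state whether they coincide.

Row averages: Option 1=287.5, Option 2=-281.25, Option 3=6.25
Highest average = 287.5 → Option 1.
Row minima: Option 1=-75, Option 2=-450, Option 3=-275
Best worst-case = -75 → Option 1.

laplace → Option 1; maximin → Option 1 (agree)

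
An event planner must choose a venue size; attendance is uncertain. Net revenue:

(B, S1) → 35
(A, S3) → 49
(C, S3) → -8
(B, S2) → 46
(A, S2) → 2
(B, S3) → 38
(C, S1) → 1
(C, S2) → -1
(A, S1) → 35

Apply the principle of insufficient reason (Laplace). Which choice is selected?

B

Row averages: A=86/3, B=119/3, C=-8/3
Highest average = 119/3 → B.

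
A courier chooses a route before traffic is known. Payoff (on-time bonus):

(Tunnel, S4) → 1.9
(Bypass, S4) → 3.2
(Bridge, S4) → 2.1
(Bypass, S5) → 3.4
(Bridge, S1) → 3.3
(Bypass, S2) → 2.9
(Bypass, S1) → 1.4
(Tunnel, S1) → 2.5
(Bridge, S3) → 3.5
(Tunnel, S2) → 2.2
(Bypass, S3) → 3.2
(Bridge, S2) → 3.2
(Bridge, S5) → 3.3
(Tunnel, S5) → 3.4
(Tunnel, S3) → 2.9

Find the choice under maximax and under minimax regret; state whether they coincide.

maximax → Bridge; minimax regret → Bridge (agree)

Row maxima: Tunnel=3.4, Bridge=3.5, Bypass=3.4
Best best-case = 3.5 → Bridge.
Column bests: S1=3.3, S2=3.2, S3=3.5, S4=3.2, S5=3.4.
Tunnel regrets: 0.8, 1.0, 0.6, 1.3, 0.0 → max 1.3
Bridge regrets: 0.0, 0.0, 0.0, 1.1, 0.1 → max 1.1
Bypass regrets: 1.9, 0.3, 0.3, 0.0, 0.0 → max 1.9
Smallest max regret = 1.1 → Bridge.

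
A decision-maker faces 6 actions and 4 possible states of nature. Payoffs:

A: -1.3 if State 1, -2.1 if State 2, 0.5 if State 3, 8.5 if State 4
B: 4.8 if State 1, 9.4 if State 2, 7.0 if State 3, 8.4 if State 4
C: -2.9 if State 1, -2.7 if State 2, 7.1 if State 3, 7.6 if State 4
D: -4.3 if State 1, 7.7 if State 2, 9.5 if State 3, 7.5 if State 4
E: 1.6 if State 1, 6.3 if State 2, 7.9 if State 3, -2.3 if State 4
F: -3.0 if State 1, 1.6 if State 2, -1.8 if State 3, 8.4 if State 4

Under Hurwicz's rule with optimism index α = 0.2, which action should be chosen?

A: 0.2·8.5 + 0.8·(-2.1) = 0.02
B: 0.2·9.4 + 0.8·4.8 = 5.72
C: 0.2·7.6 + 0.8·(-2.9) = -0.8
D: 0.2·9.5 + 0.8·(-4.3) = -1.54
E: 0.2·7.9 + 0.8·(-2.3) = -0.26
F: 0.2·8.4 + 0.8·(-3.0) = -0.72
Highest Hurwicz score = 5.72 → B.

B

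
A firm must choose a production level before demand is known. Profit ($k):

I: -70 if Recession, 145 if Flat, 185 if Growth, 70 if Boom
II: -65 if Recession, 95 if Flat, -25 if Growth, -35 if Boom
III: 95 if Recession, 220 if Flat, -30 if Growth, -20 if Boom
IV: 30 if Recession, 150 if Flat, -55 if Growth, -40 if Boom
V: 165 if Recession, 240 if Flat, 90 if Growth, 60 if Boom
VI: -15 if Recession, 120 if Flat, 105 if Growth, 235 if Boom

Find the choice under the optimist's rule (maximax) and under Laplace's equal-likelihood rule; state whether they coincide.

maximax → V; laplace → V (agree)

Row maxima: I=185, II=95, III=220, IV=150, V=240, VI=235
Best best-case = 240 → V.
Row averages: I=82.5, II=-7.5, III=66.25, IV=21.25, V=138.75, VI=111.25
Highest average = 138.75 → V.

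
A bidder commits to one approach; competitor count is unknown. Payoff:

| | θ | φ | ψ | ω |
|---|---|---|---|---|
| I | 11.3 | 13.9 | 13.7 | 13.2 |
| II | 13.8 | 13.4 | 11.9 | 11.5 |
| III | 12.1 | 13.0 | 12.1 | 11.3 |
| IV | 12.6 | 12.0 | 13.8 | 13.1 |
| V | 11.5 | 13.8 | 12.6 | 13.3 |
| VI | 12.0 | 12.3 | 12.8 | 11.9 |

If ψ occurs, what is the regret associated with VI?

Best payoff under ψ is 13.8.
Regret = 13.8 − 12.8 = 1.0.

1.0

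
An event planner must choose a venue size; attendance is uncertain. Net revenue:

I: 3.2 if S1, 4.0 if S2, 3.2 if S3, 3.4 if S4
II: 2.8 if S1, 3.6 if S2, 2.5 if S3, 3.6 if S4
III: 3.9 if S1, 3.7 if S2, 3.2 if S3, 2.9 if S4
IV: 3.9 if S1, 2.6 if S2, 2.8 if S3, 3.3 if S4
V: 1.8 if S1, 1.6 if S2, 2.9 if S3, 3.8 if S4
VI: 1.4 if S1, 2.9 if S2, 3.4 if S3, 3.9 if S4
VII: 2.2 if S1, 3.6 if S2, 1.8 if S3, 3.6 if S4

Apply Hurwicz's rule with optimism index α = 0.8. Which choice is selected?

I

I: 0.8·4.0 + 0.2·3.2 = 3.84
II: 0.8·3.6 + 0.2·2.5 = 3.38
III: 0.8·3.9 + 0.2·2.9 = 3.7
IV: 0.8·3.9 + 0.2·2.6 = 3.64
V: 0.8·3.8 + 0.2·1.6 = 3.36
VI: 0.8·3.9 + 0.2·1.4 = 3.4
VII: 0.8·3.6 + 0.2·1.8 = 3.24
Highest Hurwicz score = 3.84 → I.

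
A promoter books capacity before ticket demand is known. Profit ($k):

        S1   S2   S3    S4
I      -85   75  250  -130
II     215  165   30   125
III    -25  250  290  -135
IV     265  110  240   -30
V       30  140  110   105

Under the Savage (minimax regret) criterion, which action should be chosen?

Column bests: S1=265, S2=250, S3=290, S4=125.
I regrets: 350, 175, 40, 255 → max 350
II regrets: 50, 85, 260, 0 → max 260
III regrets: 290, 0, 0, 260 → max 290
IV regrets: 0, 140, 50, 155 → max 155
V regrets: 235, 110, 180, 20 → max 235
Smallest max regret = 155 → IV.

IV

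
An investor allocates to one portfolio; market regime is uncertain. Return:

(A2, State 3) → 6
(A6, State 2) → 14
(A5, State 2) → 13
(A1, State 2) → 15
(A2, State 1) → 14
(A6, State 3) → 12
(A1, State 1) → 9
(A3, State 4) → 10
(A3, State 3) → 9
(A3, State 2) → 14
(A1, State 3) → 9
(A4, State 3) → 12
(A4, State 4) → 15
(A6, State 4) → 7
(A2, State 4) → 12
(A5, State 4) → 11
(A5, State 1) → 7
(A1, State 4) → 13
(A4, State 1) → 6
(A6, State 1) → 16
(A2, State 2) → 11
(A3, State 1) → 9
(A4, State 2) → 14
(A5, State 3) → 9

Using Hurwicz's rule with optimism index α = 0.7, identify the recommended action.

A6

A1: 0.7·15 + 0.3·9 = 13.2
A2: 0.7·14 + 0.3·6 = 11.6
A3: 0.7·14 + 0.3·9 = 12.5
A4: 0.7·15 + 0.3·6 = 12.3
A5: 0.7·13 + 0.3·7 = 11.2
A6: 0.7·16 + 0.3·7 = 13.3
Highest Hurwicz score = 13.3 → A6.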